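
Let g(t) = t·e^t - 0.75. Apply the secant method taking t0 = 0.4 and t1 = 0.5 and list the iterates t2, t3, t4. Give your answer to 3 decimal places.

g(0.4) = -0.15327, g(0.5) = 0.07436
t2 = 0.50000 − 0.07436·(0.50000 − 0.40000) / (0.07436 − (-0.15327)) = 0.50000 − (0.00744)/(0.22763) = 0.46733
g(0.46733) = -0.00426
t3 = 0.46733 − (-0.00426)·(0.46733 − 0.50000) / (-0.00426 − 0.07436) = 0.46733 − (0.00014)/(-0.07862) = 0.46910
g(0.46910) = -0.00011
t4 = 0.46910 − (-0.00011)·(0.46910 − 0.46733) / (-0.00011 − (-0.00426)) = 0.46910 − (0.00000)/(0.00415) = 0.46915

0.467, 0.469, 0.469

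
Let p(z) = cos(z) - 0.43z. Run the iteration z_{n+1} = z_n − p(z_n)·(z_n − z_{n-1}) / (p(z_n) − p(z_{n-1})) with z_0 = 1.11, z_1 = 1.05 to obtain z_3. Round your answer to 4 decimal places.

1.0853

p(1.11) = -0.032638, p(1.05) = 0.046071
z_2 = 1.050000 − 0.046071·(1.050000 − 1.110000) / (0.046071 − (-0.032638)) = 1.050000 − (-0.002764)/(0.078710) = 1.085120
p(1.085120) = 0.000205
z_3 = 1.085120 − 0.000205·(1.085120 − 1.050000) / (0.000205 − 0.046071) = 1.085120 − (0.000007)/(-0.045866) = 1.085277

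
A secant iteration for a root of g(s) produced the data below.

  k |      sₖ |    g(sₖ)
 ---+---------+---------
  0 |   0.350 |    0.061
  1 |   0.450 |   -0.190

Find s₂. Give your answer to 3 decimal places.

s₂ = 0.450 − (-0.190)·(0.450 − 0.350) / (-0.190 − 0.061)
   = 0.450 − (-0.01900)/(-0.25100) = 0.37430

0.374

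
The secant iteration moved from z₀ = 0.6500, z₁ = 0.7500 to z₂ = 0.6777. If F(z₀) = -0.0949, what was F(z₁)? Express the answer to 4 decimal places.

0.2477

The secant line through (0.6500, -0.0949) and (0.7500, F(z₁)) crosses zero at z₂ = 0.6777.
So (0.6500, -0.0949), (0.7500, F(z₁)), (0.6777, 0) are collinear:
F(z₁) = -0.0949 · (0.7500 − 0.6777) / (0.6500 − 0.6777) = -0.0949 · (0.072300)/(-0.027700) = 0.247699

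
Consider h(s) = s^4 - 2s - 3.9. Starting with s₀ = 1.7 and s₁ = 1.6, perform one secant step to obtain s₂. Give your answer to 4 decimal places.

1.6342

h(1.7) = 1.052100, h(1.6) = -0.546400
s₂ = 1.600000 − (-0.546400)·(1.600000 − 1.700000) / (-0.546400 − 1.052100) = 1.600000 − (0.054640)/(-1.598500) = 1.634182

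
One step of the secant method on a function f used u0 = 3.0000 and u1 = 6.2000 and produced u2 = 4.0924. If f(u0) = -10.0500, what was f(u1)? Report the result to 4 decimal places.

19.3898

The secant line through (3.0000, -10.0500) and (6.2000, f(u1)) crosses zero at u2 = 4.0924.
So (3.0000, -10.0500), (6.2000, f(u1)), (4.0924, 0) are collinear:
f(u1) = -10.0500 · (6.2000 − 4.0924) / (3.0000 − 4.0924) = -10.0500 · (2.107600)/(-1.092400) = 19.389766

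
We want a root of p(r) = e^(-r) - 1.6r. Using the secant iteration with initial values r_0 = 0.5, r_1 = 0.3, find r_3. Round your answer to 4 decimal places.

p(0.5) = -0.193469, p(0.3) = 0.260818
r_2 = 0.300000 − 0.260818·(0.300000 − 0.500000) / (0.260818 − (-0.193469)) = 0.300000 − (-0.052164)/(0.454288) = 0.414825
p(0.414825) = -0.003265
r_3 = 0.414825 − (-0.003265)·(0.414825 − 0.300000) / (-0.003265 − 0.260818) = 0.414825 − (-0.000375)/(-0.264083) = 0.413406

0.4134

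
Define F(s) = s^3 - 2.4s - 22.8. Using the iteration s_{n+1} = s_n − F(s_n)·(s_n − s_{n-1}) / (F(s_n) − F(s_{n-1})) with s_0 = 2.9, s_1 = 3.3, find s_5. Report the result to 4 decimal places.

F(2.9) = -5.371000, F(3.3) = 5.217000
s_2 = 3.300000 − 5.217000·(3.300000 − 2.900000) / (5.217000 − (-5.371000)) = 3.300000 − (2.086800)/(10.588000) = 3.102909
F(3.102909) = -0.372038
s_3 = 3.102909 − (-0.372038)·(3.102909 − 3.300000) / (-0.372038 − 5.217000) = 3.102909 − (0.073325)/(-5.589038) = 3.116028
F(3.116028) = -0.022975
s_4 = 3.116028 − (-0.022975)·(3.116028 − 3.102909) / (-0.022975 − (-0.372038)) = 3.116028 − (-0.000301)/(0.349063) = 3.116892
F(3.116892) = 0.000113
s_5 = 3.116892 − 0.000113·(3.116892 − 3.116028) / (0.000113 − (-0.022975)) = 3.116892 − (0.000000)/(0.023088) = 3.116888

3.1169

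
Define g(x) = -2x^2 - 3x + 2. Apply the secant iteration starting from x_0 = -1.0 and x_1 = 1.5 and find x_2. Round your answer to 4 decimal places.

-0.2500

g(-1.0) = 3.000000, g(1.5) = -7.000000
x_2 = 1.500000 − (-7.000000)·(1.500000 − (-1.000000)) / (-7.000000 − 3.000000) = 1.500000 − (-17.500000)/(-10.000000) = -0.250000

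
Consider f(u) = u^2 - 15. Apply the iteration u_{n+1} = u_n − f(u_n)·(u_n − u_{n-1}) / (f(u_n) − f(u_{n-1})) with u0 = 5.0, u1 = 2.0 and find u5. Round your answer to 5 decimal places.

f(5.0) = 10.0000000, f(2.0) = -11.0000000
u2 = 2.0000000 − (-11.0000000)·(2.0000000 − 5.0000000) / (-11.0000000 − 10.0000000) = 2.0000000 − (33.0000000)/(-21.0000000) = 3.5714286
f(3.5714286) = -2.2448980
u3 = 3.5714286 − (-2.2448980)·(3.5714286 − 2.0000000) / (-2.2448980 − (-11.0000000)) = 3.5714286 − (-3.5276968)/(8.7551020) = 3.9743590
f(3.9743590) = 0.7955293
u4 = 3.9743590 − 0.7955293·(3.9743590 − 3.5714286) / (0.7955293 − (-2.2448980)) = 3.9743590 − (0.3205429)/(3.0404272) = 3.8689320
f(3.8689320) = -0.0313649
u5 = 3.8689320 − (-0.0313649)·(3.8689320 − 3.9743590) / (-0.0313649 − 0.7955293) = 3.8689320 − (0.0033067)/(-0.8268941) = 3.8729310

3.87293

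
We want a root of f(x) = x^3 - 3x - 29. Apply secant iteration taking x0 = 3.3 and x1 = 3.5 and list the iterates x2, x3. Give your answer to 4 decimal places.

f(3.3) = -2.963000, f(3.5) = 3.375000
x2 = 3.500000 − 3.375000·(3.500000 − 3.300000) / (3.375000 − (-2.963000)) = 3.500000 − (0.675000)/(6.338000) = 3.393500
f(3.393500) = -0.101504
x3 = 3.393500 − (-0.101504)·(3.393500 − 3.500000) / (-0.101504 − 3.375000) = 3.393500 − (0.010810)/(-3.476504) = 3.396609

3.3935, 3.3966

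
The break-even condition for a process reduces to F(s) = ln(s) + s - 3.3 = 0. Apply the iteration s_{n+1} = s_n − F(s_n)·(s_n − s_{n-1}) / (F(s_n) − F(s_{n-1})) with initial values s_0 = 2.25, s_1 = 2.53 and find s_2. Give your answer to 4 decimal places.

F(2.25) = -0.239070, F(2.53) = 0.158219
s_2 = 2.530000 − 0.158219·(2.530000 − 2.250000) / (0.158219 − (-0.239070)) = 2.530000 − (0.044301)/(0.397289) = 2.418491

2.4185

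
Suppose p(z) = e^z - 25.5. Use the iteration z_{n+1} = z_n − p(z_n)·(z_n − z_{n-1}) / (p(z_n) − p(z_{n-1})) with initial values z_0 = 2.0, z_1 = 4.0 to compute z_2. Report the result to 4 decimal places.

2.7673

p(2.0) = -18.110944, p(4.0) = 29.098150
z_2 = 4.000000 − 29.098150·(4.000000 − 2.000000) / (29.098150 − (-18.110944)) = 4.000000 − (58.196300)/(47.209094) = 2.767265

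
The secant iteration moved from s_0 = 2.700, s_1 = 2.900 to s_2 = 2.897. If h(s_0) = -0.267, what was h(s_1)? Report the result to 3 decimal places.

0.004

The secant line through (2.700, -0.267) and (2.900, h(s_1)) crosses zero at s_2 = 2.897.
So (2.700, -0.267), (2.900, h(s_1)), (2.897, 0) are collinear:
h(s_1) = -0.267 · (2.900 − 2.897) / (2.700 − 2.897) = -0.267 · (0.00300)/(-0.19700) = 0.00407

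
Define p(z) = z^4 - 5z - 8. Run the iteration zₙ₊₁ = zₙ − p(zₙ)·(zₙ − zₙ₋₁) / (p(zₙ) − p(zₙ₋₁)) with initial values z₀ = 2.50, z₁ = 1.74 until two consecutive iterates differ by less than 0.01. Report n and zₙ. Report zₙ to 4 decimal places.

p(2.50) = 18.562500, p(1.74) = -7.533638
z₂ = 1.740000 − (-7.533638)·(-0.760000)/(-26.096138) = 1.959403;  |Δ| = 0.219403
p(1.959403) = -3.057102
z₃ = 1.959403 − (-3.057102)·(0.219403)/(4.476536) = 2.109237;  |Δ| = 0.149834
p(2.109237) = 1.246344
z₄ = 2.109237 − 1.246344·(0.149834)/(4.303446) = 2.065842;  |Δ| = 0.043394
p(2.065842) = -0.115905
z₅ = 2.065842 − (-0.115905)·(-0.043394)/(-1.362249) = 2.069535;  |Δ| = 0.003692
|z₅ − z₄| = 0.003692 < 0.01

n = 5, zₙ = 2.0695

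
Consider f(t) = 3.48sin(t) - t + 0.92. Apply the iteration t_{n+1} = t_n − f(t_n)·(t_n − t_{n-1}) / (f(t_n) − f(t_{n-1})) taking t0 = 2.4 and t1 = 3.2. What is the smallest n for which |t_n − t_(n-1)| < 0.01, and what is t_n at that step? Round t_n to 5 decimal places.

n = 4, t_n = 2.62844

f(2.4) = 0.8706119, f(3.2) = -2.4831420
t2 = 3.2000000 − (-2.4831420)·(0.8000000)/(-3.3537539) = 2.6076746;  |Δ| = 0.5923254
f(2.6076746) = 0.0833321
t3 = 2.6076746 − 0.0833321·(-0.5923254)/(2.5664741) = 2.6269071;  |Δ| = 0.0192325
f(2.6269071) = 0.0061617
t4 = 2.6269071 − 0.0061617·(0.0192325)/(-0.0771704) = 2.6284427;  |Δ| = 0.0015356
|t4 − t3| = 0.0015356 < 0.01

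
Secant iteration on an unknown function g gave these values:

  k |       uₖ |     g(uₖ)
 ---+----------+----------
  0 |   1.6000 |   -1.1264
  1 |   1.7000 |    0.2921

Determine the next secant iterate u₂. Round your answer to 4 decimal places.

1.6794

u₂ = 1.7000 − 0.2921·(1.7000 − 1.6000) / (0.2921 − (-1.1264))
   = 1.7000 − (0.029210)/(1.418500) = 1.679408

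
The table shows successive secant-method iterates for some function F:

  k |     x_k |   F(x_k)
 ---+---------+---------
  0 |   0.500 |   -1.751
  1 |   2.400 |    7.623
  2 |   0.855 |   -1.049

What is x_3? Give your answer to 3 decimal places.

x_3 = 0.855 − (-1.049)·(0.855 − 2.400) / (-1.049 − 7.623)
   = 0.855 − (1.62070)/(-8.67200) = 1.04189

1.042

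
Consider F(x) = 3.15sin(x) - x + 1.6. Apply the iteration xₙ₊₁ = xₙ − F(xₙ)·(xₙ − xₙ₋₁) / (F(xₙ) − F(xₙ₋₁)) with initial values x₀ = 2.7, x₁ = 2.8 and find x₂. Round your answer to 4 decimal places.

F(2.7) = 0.246247, F(2.8) = -0.144787
x₂ = 2.800000 − (-0.144787)·(2.800000 − 2.700000) / (-0.144787 − 0.246247) = 2.800000 − (-0.014479)/(-0.391034) = 2.762973

2.7630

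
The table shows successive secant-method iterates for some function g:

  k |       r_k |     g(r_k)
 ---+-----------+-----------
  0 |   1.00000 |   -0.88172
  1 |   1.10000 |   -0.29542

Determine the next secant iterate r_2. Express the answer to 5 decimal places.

1.15039

r_2 = 1.10000 − (-0.29542)·(1.10000 − 1.00000) / (-0.29542 − (-0.88172))
   = 1.10000 − (-0.0295420)/(0.5863000) = 1.1503872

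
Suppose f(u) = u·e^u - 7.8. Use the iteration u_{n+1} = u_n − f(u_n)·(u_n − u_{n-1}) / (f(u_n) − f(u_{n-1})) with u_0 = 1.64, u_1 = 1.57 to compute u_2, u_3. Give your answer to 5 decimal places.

1.58955, 1.59025

f(1.64) = 0.6544780, f(1.57) = -0.2535623
u_2 = 1.5700000 − (-0.2535623)·(1.5700000 − 1.6400000) / (-0.2535623 − 0.6544780) = 1.5700000 − (0.0177494)/(-0.9080403) = 1.5895469
f(1.5895469) = -0.0087922
u_3 = 1.5895469 − (-0.0087922)·(1.5895469 − 1.5700000) / (-0.0087922 − (-0.2535623)) = 1.5895469 − (-0.0001719)/(0.2447701) = 1.5902490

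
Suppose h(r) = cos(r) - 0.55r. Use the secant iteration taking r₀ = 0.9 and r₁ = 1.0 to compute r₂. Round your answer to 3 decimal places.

0.993

h(0.9) = 0.12661, h(1.0) = -0.00970
r₂ = 1.00000 − (-0.00970)·(1.00000 − 0.90000) / (-0.00970 − 0.12661) = 1.00000 − (-0.00097)/(-0.13631) = 0.99289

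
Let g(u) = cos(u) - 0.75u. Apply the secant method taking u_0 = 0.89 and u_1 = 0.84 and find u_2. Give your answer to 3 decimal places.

0.865

g(0.89) = -0.03809, g(0.84) = 0.03746
u_2 = 0.84000 − 0.03746·(0.84000 − 0.89000) / (0.03746 − (-0.03809)) = 0.84000 − (-0.00187)/(0.07555) = 0.86479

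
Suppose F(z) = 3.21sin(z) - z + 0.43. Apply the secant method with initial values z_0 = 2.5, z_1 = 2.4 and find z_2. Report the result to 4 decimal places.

2.4571

F(2.5) = -0.148904, F(2.4) = 0.198237
z_2 = 2.400000 − 0.198237·(2.400000 − 2.500000) / (0.198237 − (-0.148904)) = 2.400000 − (-0.019824)/(0.347141) = 2.457106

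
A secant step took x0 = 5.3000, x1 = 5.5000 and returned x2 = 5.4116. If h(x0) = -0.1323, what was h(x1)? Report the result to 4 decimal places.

The secant line through (5.3000, -0.1323) and (5.5000, h(x1)) crosses zero at x2 = 5.4116.
So (5.3000, -0.1323), (5.5000, h(x1)), (5.4116, 0) are collinear:
h(x1) = -0.1323 · (5.5000 − 5.4116) / (5.3000 − 5.4116) = -0.1323 · (0.088400)/(-0.111600) = 0.104797

0.1048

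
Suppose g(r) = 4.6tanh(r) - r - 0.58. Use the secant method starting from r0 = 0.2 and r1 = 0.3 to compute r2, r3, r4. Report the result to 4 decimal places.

0.1615, 0.1630, 0.1629

g(0.2) = 0.127926, g(0.3) = 0.460038
r2 = 0.300000 − 0.460038·(0.300000 − 0.200000) / (0.460038 − 0.127926) = 0.300000 − (0.046004)/(0.332112) = 0.161481
g(0.161481) = -0.005059
r3 = 0.161481 − (-0.005059)·(0.161481 − 0.300000) / (-0.005059 − 0.460038) = 0.161481 − (0.000701)/(-0.465097) = 0.162988
g(0.162988) = 0.000186
r4 = 0.162988 − 0.000186·(0.162988 − 0.161481) / (0.000186 − (-0.005059)) = 0.162988 − (0.000000)/(0.005245) = 0.162934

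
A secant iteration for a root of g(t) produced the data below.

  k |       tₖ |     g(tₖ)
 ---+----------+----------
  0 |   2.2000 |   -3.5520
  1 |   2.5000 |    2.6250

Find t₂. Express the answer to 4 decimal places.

2.3725

t₂ = 2.5000 − 2.6250·(2.5000 − 2.2000) / (2.6250 − (-3.5520))
   = 2.5000 − (0.787500)/(6.177000) = 2.372511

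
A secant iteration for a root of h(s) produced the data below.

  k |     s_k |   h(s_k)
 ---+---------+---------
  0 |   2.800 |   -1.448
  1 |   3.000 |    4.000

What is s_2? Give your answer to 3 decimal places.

2.853

s_2 = 3.000 − 4.000·(3.000 − 2.800) / (4.000 − (-1.448))
   = 3.000 − (0.80000)/(5.44800) = 2.85316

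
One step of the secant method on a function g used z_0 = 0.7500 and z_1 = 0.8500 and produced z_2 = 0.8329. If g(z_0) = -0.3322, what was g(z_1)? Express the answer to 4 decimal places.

The secant line through (0.7500, -0.3322) and (0.8500, g(z_1)) crosses zero at z_2 = 0.8329.
So (0.7500, -0.3322), (0.8500, g(z_1)), (0.8329, 0) are collinear:
g(z_1) = -0.3322 · (0.8500 − 0.8329) / (0.7500 − 0.8329) = -0.3322 · (0.017100)/(-0.082900) = 0.068524

0.0685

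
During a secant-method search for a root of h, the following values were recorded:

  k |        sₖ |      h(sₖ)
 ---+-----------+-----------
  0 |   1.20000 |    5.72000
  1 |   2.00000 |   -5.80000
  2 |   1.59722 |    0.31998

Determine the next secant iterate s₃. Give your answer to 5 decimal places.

s₃ = 1.59722 − 0.31998·(1.59722 − 2.00000) / (0.31998 − (-5.80000))
   = 1.59722 − (-0.1288815)/(6.1199800) = 1.6182791

1.61828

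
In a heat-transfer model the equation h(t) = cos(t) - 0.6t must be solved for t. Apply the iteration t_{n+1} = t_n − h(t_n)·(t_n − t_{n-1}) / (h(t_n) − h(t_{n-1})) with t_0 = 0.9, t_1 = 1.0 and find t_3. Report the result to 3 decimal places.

h(0.9) = 0.08161, h(1.0) = -0.05970
t_2 = 1.00000 − (-0.05970)·(1.00000 − 0.90000) / (-0.05970 − 0.08161) = 1.00000 − (-0.00597)/(-0.14131) = 0.95775
h(0.95775) = 0.00071
t_3 = 0.95775 − 0.00071·(0.95775 − 1.00000) / (0.00071 − (-0.05970)) = 0.95775 − (-0.00003)/(0.06040) = 0.95825

0.958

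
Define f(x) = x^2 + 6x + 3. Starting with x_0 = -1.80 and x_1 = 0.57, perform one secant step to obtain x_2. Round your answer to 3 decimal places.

-0.844

f(-1.80) = -4.56000, f(0.57) = 6.74490
x_2 = 0.57000 − 6.74490·(0.57000 − (-1.80000)) / (6.74490 − (-4.56000)) = 0.57000 − (15.98541)/(11.30490) = -0.84403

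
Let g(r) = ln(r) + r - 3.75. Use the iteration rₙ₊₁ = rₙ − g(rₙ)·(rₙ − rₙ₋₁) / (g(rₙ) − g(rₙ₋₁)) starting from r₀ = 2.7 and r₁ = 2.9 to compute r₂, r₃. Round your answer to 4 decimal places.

2.7418, 2.7415

g(2.7) = -0.056748, g(2.9) = 0.214711
r₂ = 2.900000 − 0.214711·(2.900000 − 2.700000) / (0.214711 − (-0.056748)) = 2.900000 − (0.042942)/(0.271459) = 2.741810
g(2.741810) = 0.000428
r₃ = 2.741810 − 0.000428·(2.741810 − 2.900000) / (0.000428 − 0.214711) = 2.741810 − (-0.000068)/(-0.214283) = 2.741494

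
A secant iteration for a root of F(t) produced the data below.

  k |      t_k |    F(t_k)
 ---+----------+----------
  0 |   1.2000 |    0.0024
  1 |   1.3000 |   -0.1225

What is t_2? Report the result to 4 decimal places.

t_2 = 1.3000 − (-0.1225)·(1.3000 − 1.2000) / (-0.1225 − 0.0024)
   = 1.3000 − (-0.012250)/(-0.124900) = 1.201922

1.2019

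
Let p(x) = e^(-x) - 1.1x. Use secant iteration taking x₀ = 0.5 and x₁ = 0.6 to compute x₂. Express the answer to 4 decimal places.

0.5337

p(0.5) = 0.056531, p(0.6) = -0.111188
x₂ = 0.600000 − (-0.111188)·(0.600000 − 0.500000) / (-0.111188 − 0.056531) = 0.600000 − (-0.011119)/(-0.167719) = 0.533706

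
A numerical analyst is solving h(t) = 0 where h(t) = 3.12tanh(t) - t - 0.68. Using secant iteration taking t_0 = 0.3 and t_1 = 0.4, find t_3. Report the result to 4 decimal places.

0.3390

h(0.3) = -0.071105, h(0.4) = 0.105441
t_2 = 0.400000 − 0.105441·(0.400000 − 0.300000) / (0.105441 − (-0.071105)) = 0.400000 − (0.010544)/(0.176545) = 0.340276
h(0.340276) = 0.002221
t_3 = 0.340276 − 0.002221·(0.340276 − 0.400000) / (0.002221 − 0.105441) = 0.340276 − (-0.000133)/(-0.103219) = 0.338990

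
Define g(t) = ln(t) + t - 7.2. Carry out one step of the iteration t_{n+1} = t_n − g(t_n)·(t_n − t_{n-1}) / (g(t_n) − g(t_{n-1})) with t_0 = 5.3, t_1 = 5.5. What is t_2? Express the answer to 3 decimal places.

5.496

g(5.3) = -0.23229, g(5.5) = 0.00475
t_2 = 5.50000 − 0.00475·(5.50000 − 5.30000) / (0.00475 − (-0.23229)) = 5.50000 − (0.00095)/(0.23704) = 5.49599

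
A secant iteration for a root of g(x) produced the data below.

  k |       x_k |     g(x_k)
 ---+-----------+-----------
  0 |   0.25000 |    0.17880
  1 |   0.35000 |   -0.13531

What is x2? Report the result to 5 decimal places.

x2 = 0.35000 − (-0.13531)·(0.35000 − 0.25000) / (-0.13531 − 0.17880)
   = 0.35000 − (-0.0135310)/(-0.3141100) = 0.3069227

0.30692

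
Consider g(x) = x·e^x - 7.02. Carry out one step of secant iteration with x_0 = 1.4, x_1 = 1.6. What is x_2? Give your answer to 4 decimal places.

1.5195

g(1.4) = -1.342720, g(1.6) = 0.904852
x_2 = 1.600000 − 0.904852·(1.600000 − 1.400000) / (0.904852 − (-1.342720)) = 1.600000 − (0.180970)/(2.247572) = 1.519482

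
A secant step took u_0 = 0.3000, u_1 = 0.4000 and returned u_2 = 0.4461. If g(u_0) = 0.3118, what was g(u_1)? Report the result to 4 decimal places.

The secant line through (0.3000, 0.3118) and (0.4000, g(u_1)) crosses zero at u_2 = 0.4461.
So (0.3000, 0.3118), (0.4000, g(u_1)), (0.4461, 0) are collinear:
g(u_1) = 0.3118 · (0.4000 − 0.4461) / (0.3000 − 0.4461) = 0.3118 · (-0.046100)/(-0.146100) = 0.098385

0.0984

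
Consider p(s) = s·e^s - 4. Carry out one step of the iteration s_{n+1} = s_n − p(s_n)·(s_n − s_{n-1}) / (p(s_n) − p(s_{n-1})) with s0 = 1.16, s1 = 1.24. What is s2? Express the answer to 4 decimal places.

p(1.16) = -0.299677, p(1.24) = 0.284961
s2 = 1.240000 − 0.284961·(1.240000 − 1.160000) / (0.284961 − (-0.299677)) = 1.240000 − (0.022797)/(0.584638) = 1.201007

1.2010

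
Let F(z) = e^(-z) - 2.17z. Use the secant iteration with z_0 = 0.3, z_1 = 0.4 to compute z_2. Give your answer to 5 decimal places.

F(0.3) = 0.0898182, F(0.4) = -0.1976800
z_2 = 0.4000000 − (-0.1976800)·(0.4000000 − 0.3000000) / (-0.1976800 − 0.0898182) = 0.4000000 − (-0.0197680)/(-0.2874982) = 0.3312413

0.33124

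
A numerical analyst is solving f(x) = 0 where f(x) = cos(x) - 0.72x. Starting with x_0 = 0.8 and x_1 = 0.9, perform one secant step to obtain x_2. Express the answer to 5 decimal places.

f(0.8) = 0.1207067, f(0.9) = -0.0263900
x_2 = 0.9000000 − (-0.0263900)·(0.9000000 − 0.8000000) / (-0.0263900 − 0.1207067) = 0.9000000 − (-0.0026390)/(-0.1470967) = 0.8820594

0.88206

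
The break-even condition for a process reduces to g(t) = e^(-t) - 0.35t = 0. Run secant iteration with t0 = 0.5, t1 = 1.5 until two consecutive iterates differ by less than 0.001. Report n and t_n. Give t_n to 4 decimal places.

g(0.5) = 0.431531, g(1.5) = -0.301870
t2 = 1.500000 − (-0.301870)·(1.000000)/(-0.733400) = 1.088397;  |Δ| = 0.411603
g(1.088397) = -0.044183
t3 = 1.088397 − (-0.044183)·(-0.411603)/(0.257687) = 1.017823;  |Δ| = 0.070574
g(1.017823) = 0.005142
t4 = 1.017823 − 0.005142·(-0.070574)/(0.049326) = 1.025181;  |Δ| = 0.007358
g(1.025181) = -0.000082
t5 = 1.025181 − (-0.000082)·(0.007358)/(-0.005224) = 1.025066;  |Δ| = 0.000115
|t5 − t4| = 0.000115 < 0.001

n = 5, t_n = 1.0251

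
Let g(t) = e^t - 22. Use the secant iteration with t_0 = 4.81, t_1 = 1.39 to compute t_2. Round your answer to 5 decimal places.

g(4.81) = 100.7316175, g(1.39) = -17.9851499
t_2 = 1.3900000 − (-17.9851499)·(1.3900000 − 4.8100000) / (-17.9851499 − 100.7316175) = 1.3900000 − (61.5092128)/(-118.7167675) = 1.9081173

1.90812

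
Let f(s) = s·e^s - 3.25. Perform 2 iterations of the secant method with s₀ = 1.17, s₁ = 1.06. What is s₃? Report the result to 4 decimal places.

f(1.17) = 0.519731, f(1.06) = -0.190447
s₂ = 1.060000 − (-0.190447)·(1.060000 − 1.170000) / (-0.190447 − 0.519731) = 1.060000 − (0.020949)/(-0.710178) = 1.089498
f(1.089498) = -0.011158
s₃ = 1.089498 − (-0.011158)·(1.089498 − 1.060000) / (-0.011158 − (-0.190447)) = 1.089498 − (-0.000329)/(0.179289) = 1.091334

1.0913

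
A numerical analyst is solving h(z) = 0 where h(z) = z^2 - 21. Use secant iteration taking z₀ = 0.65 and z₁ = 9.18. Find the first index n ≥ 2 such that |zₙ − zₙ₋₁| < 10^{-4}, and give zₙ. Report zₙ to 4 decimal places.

n = 8, zₙ = 4.5826

h(0.65) = -20.577500, h(9.18) = 63.272400
z₂ = 9.180000 − 63.272400·(8.530000)/(83.849900) = 2.743337;  |Δ| = 6.436663
h(2.743337) = -13.474104
z₃ = 2.743337 − (-13.474104)·(-6.436663)/(-76.746504) = 3.873398;  |Δ| = 1.130061
h(3.873398) = -5.996786
z₄ = 3.873398 − (-5.996786)·(1.130061)/(7.477317) = 4.779704;  |Δ| = 0.906306
h(4.779704) = 1.845572
z₅ = 4.779704 − 1.845572·(0.906306)/(7.842358) = 4.566420;  |Δ| = 0.213284
h(4.566420) = -0.147811
z₆ = 4.566420 − (-0.147811)·(-0.213284)/(-1.993383) = 4.582235;  |Δ| = 0.015815
h(4.582235) = -0.003123
z₇ = 4.582235 − (-0.003123)·(0.015815)/(0.144688) = 4.582576;  |Δ| = 0.000341
h(4.582576) = 0.000006
z₈ = 4.582576 − 0.000006·(0.000341)/(0.003129) = 4.582576;  |Δ| = 0.000001
|z₈ − z₇| = 0.000001 < 10^{-4}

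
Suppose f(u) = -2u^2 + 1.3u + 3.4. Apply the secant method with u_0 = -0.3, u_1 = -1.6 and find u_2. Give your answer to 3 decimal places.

-0.855

f(-0.3) = 2.83000, f(-1.6) = -3.80000
u_2 = -1.60000 − (-3.80000)·(-1.60000 − (-0.30000)) / (-3.80000 − 2.83000) = -1.60000 − (4.94000)/(-6.63000) = -0.85490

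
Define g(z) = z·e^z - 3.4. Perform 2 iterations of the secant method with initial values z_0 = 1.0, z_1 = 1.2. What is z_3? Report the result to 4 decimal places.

g(1.0) = -0.681718, g(1.2) = 0.584140
z_2 = 1.200000 − 0.584140·(1.200000 − 1.000000) / (0.584140 − (-0.681718)) = 1.200000 − (0.116828)/(1.265858) = 1.107708
g(1.107708) = -0.046509
z_3 = 1.107708 − (-0.046509)·(1.107708 − 1.200000) / (-0.046509 − 0.584140) = 1.107708 − (0.004292)/(-0.630649) = 1.114515

1.1145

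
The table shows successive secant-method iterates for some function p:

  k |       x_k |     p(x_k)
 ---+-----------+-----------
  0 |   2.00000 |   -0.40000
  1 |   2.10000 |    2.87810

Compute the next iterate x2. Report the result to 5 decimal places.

x2 = 2.10000 − 2.87810·(2.10000 − 2.00000) / (2.87810 − (-0.40000))
   = 2.10000 − (0.2878100)/(3.2781000) = 2.0122022

2.01220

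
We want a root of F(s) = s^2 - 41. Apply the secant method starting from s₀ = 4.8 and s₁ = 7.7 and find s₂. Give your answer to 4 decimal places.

F(4.8) = -17.960000, F(7.7) = 18.290000
s₂ = 7.700000 − 18.290000·(7.700000 − 4.800000) / (18.290000 − (-17.960000)) = 7.700000 − (53.041000)/(36.250000) = 6.236800

6.2368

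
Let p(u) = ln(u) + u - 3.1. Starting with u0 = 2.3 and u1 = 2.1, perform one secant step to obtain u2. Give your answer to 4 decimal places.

p(2.3) = 0.032909, p(2.1) = -0.258063
u2 = 2.100000 − (-0.258063)·(2.100000 − 2.300000) / (-0.258063 − 0.032909) = 2.100000 − (0.051613)/(-0.290972) = 2.277380

2.2774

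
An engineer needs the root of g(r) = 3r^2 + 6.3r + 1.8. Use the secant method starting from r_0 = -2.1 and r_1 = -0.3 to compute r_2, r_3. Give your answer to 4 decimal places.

g(-2.1) = 1.800000, g(-0.3) = 0.180000
r_2 = -0.300000 − 0.180000·(-0.300000 − (-2.100000)) / (0.180000 − 1.800000) = -0.300000 − (0.324000)/(-1.620000) = -0.100000
g(-0.100000) = 1.200000
r_3 = -0.100000 − 1.200000·(-0.100000 − (-0.300000)) / (1.200000 − 0.180000) = -0.100000 − (0.240000)/(1.020000) = -0.335294

-0.1000, -0.3353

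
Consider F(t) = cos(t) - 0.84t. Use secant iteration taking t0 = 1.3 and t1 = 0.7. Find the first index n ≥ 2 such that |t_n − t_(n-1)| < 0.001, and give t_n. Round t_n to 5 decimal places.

n = 4, t_n = 0.81581

F(1.3) = -0.8245012, F(0.7) = 0.1768422
t2 = 0.7000000 − 0.1768422·(-0.6000000)/(1.0013434) = 0.8059630;  |Δ| = 0.1059630
F(0.8059630) = 0.0154079
t3 = 0.8059630 − 0.0154079·(0.1059630)/(-0.1614343) = 0.8160765;  |Δ| = 0.0101135
F(0.8160765) = -0.0004196
t4 = 0.8160765 − (-0.0004196)·(0.0101135)/(-0.0158275) = 0.8158083;  |Δ| = 0.0002681
|t4 − t3| = 0.0002681 < 0.001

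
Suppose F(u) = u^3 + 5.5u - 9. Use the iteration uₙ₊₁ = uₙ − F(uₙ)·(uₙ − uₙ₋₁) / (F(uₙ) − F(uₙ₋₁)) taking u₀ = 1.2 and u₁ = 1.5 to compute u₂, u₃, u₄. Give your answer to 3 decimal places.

1.261, 1.266, 1.267

F(1.2) = -0.67200, F(1.5) = 2.62500
u₂ = 1.50000 − 2.62500·(1.50000 − 1.20000) / (2.62500 − (-0.67200)) = 1.50000 − (0.78750)/(3.29700) = 1.26115
F(1.26115) = -0.05785
u₃ = 1.26115 − (-0.05785)·(1.26115 − 1.50000) / (-0.05785 − 2.62500) = 1.26115 − (0.01382)/(-2.68285) = 1.26630
F(1.26630) = -0.00485
u₄ = 1.26630 − (-0.00485)·(1.26630 − 1.26115) / (-0.00485 − (-0.05785)) = 1.26630 − (-0.00002)/(0.05300) = 1.26677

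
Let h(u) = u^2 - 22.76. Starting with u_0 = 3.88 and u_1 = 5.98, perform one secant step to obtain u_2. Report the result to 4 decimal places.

h(3.88) = -7.705600, h(5.98) = 13.000400
u_2 = 5.980000 − 13.000400·(5.980000 − 3.880000) / (13.000400 − (-7.705600)) = 5.980000 − (27.300840)/(20.706000) = 4.661501

4.6615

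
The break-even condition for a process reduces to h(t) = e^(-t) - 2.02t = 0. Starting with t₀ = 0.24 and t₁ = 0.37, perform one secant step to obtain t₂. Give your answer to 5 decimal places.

0.34945

h(0.24) = 0.3018279, h(0.37) = -0.0566657
t₂ = 0.3700000 − (-0.0566657)·(0.3700000 − 0.2400000) / (-0.0566657 − 0.3018279) = 0.3700000 − (-0.0073665)/(-0.3584935) = 0.3494514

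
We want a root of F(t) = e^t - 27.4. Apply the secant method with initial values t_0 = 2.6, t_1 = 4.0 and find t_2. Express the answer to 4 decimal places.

3.0743

F(2.6) = -13.936262, F(4.0) = 27.198150
t_2 = 4.000000 − 27.198150·(4.000000 − 2.600000) / (27.198150 − (-13.936262)) = 4.000000 − (38.077410)/(41.134412) = 3.074317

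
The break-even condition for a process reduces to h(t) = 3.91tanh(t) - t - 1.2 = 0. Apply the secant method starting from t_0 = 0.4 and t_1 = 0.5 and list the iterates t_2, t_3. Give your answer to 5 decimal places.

0.45170, 0.45012

h(0.4) = -0.1143996, h(0.5) = 0.1068781
t_2 = 0.5000000 − 0.1068781·(0.5000000 − 0.4000000) / (0.1068781 − (-0.1143996)) = 0.5000000 − (0.0106878)/(0.2212776) = 0.4516996
h(0.4516996) = 0.0033840
t_3 = 0.4516996 − 0.0033840·(0.4516996 − 0.5000000) / (0.0033840 − 0.1068781) = 0.4516996 − (-0.0001635)/(-0.1034940) = 0.4501202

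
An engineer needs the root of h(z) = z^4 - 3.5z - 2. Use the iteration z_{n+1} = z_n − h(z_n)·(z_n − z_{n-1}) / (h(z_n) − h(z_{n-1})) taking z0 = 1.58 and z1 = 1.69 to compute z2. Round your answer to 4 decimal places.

1.6727

h(1.58) = -1.297987, h(1.69) = 0.242307
z2 = 1.690000 − 0.242307·(1.690000 − 1.580000) / (0.242307 − (-1.297987)) = 1.690000 − (0.026654)/(1.540294) = 1.672696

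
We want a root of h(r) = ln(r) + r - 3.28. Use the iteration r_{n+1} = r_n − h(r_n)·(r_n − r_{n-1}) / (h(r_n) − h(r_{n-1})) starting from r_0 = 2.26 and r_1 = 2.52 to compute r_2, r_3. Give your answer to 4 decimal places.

2.4042, 2.4032

h(2.26) = -0.204635, h(2.52) = 0.164259
r_2 = 2.520000 − 0.164259·(2.520000 − 2.260000) / (0.164259 − (-0.204635)) = 2.520000 − (0.042707)/(0.368894) = 2.404229
h(2.404229) = 0.001458
r_3 = 2.404229 − 0.001458·(2.404229 − 2.520000) / (0.001458 − 0.164259) = 2.404229 − (-0.000169)/(-0.162801) = 2.403192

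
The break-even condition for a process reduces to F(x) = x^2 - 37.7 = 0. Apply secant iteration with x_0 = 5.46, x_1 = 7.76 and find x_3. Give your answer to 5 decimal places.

F(5.46) = -7.8884000, F(7.76) = 22.5176000
x_2 = 7.7600000 − 22.5176000·(7.7600000 − 5.4600000) / (22.5176000 − (-7.8884000)) = 7.7600000 − (51.7904800)/(30.4060000) = 6.0567020
F(6.0567020) = -1.0163613
x_3 = 6.0567020 − (-1.0163613)·(6.0567020 − 7.7600000) / (-1.0163613 − 22.5176000) = 6.0567020 − (1.7311662)/(-23.5339613) = 6.1302623

6.13026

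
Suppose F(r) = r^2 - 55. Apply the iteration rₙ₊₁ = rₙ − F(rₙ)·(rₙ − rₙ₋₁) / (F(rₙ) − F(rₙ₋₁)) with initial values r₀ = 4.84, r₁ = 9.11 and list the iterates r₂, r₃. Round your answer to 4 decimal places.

F(4.84) = -31.574400, F(9.11) = 27.992100
r₂ = 9.110000 − 27.992100·(9.110000 − 4.840000) / (27.992100 − (-31.574400)) = 9.110000 − (119.526267)/(59.566500) = 7.103398
F(7.103398) = -4.541739
r₃ = 7.103398 − (-4.541739)·(7.103398 − 9.110000) / (-4.541739 − 27.992100) = 7.103398 − (9.113463)/(-32.533839) = 7.383520

7.1034, 7.3835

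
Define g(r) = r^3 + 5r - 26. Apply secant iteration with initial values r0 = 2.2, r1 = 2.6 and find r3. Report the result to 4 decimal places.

2.4071

g(2.2) = -4.352000, g(2.6) = 4.576000
r2 = 2.600000 − 4.576000·(2.600000 − 2.200000) / (4.576000 − (-4.352000)) = 2.600000 − (1.830400)/(8.928000) = 2.394982
g(2.394982) = -0.287618
r3 = 2.394982 − (-0.287618)·(2.394982 − 2.600000) / (-0.287618 − 4.576000) = 2.394982 − (0.058967)/(-4.863618) = 2.407106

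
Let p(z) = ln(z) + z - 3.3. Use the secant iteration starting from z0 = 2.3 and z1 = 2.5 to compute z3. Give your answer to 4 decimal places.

2.4173

p(2.3) = -0.167091, p(2.5) = 0.116291
z2 = 2.500000 − 0.116291·(2.500000 − 2.300000) / (0.116291 − (-0.167091)) = 2.500000 − (0.023258)/(0.283382) = 2.417926
p(2.417926) = 0.000837
z3 = 2.417926 − 0.000837·(2.417926 − 2.500000) / (0.000837 − 0.116291) = 2.417926 − (-0.000069)/(-0.115454) = 2.417332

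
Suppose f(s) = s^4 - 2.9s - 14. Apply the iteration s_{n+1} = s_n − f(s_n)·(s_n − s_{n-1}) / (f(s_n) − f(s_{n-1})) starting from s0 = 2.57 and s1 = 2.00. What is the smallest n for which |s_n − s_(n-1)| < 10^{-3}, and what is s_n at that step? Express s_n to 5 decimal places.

n = 5, s_n = 2.11853

f(2.57) = 22.1717040, f(2.00) = -3.8000000
s2 = 2.0000000 − (-3.8000000)·(-0.5700000)/(-25.9717040) = 2.0833985;  |Δ| = 0.0833985
f(2.0833985) = -1.2014888
s3 = 2.0833985 − (-1.2014888)·(0.0833985)/(2.5985112) = 2.1219599;  |Δ| = 0.0385614
f(2.1219599) = 0.1207476
s4 = 2.1219599 − 0.1207476·(0.0385614)/(1.3222364) = 2.1184384;  |Δ| = 0.0035215
f(2.1184384) = -0.0032897
s5 = 2.1184384 − (-0.0032897)·(-0.0035215)/(-0.1240373) = 2.1185318;  |Δ| = 0.0000934
|s5 − s4| = 0.0000934 < 10^{-3}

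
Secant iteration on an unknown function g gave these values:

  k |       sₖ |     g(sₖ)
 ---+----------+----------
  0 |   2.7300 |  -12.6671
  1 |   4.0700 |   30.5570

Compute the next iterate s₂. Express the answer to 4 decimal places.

s₂ = 4.0700 − 30.5570·(4.0700 − 2.7300) / (30.5570 − (-12.6671))
   = 4.0700 − (40.946380)/(43.224100) = 3.122696

3.1227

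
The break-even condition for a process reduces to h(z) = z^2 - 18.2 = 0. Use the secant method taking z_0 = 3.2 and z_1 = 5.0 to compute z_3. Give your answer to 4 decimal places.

4.2585

h(3.2) = -7.960000, h(5.0) = 6.800000
z_2 = 5.000000 − 6.800000·(5.000000 − 3.200000) / (6.800000 − (-7.960000)) = 5.000000 − (12.240000)/(14.760000) = 4.170732
h(4.170732) = -0.804997
z_3 = 4.170732 − (-0.804997)·(4.170732 − 5.000000) / (-0.804997 − 6.800000) = 4.170732 − (0.667559)/(-7.604997) = 4.258511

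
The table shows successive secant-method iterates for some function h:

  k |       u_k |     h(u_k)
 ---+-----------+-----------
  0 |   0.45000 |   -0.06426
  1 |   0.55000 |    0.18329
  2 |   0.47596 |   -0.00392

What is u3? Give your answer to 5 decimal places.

0.47751

u3 = 0.47596 − (-0.00392)·(0.47596 − 0.55000) / (-0.00392 − 0.18329)
   = 0.47596 − (0.0002902)/(-0.1872100) = 0.4775103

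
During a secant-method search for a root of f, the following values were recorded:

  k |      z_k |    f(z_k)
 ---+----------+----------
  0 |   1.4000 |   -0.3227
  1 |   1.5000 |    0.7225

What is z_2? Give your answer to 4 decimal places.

1.4309

z_2 = 1.5000 − 0.7225·(1.5000 − 1.4000) / (0.7225 − (-0.3227))
   = 1.5000 − (0.072250)/(1.045200) = 1.430874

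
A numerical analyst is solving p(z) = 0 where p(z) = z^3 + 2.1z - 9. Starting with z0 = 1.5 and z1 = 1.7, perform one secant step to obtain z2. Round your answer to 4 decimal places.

1.7528

p(1.5) = -2.475000, p(1.7) = -0.517000
z2 = 1.700000 − (-0.517000)·(1.700000 − 1.500000) / (-0.517000 − (-2.475000)) = 1.700000 − (-0.103400)/(1.958000) = 1.752809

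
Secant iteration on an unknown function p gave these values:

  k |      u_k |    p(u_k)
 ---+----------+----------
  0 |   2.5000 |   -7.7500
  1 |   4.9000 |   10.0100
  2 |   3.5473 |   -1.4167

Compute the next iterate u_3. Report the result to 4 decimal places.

u_3 = 3.5473 − (-1.4167)·(3.5473 − 4.9000) / (-1.4167 − 10.0100)
   = 3.5473 − (1.916370)/(-11.426700) = 3.715010

3.7150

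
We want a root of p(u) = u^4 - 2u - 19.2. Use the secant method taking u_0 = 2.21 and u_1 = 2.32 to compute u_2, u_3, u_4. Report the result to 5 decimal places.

2.20473, 2.20432, 2.20428

p(2.21) = 0.2344328, p(2.32) = 5.1302298
u_2 = 2.3200000 − 5.1302298·(2.3200000 − 2.2100000) / (5.1302298 − 0.2344328) = 2.3200000 − (0.5643253)/(4.8957969) = 2.2047327
p(2.2047327) = 0.0183613
u_3 = 2.2047327 − 0.0183613·(2.2047327 − 2.3200000) / (0.0183613 − 5.1302298) = 2.2047327 − (-0.0021165)/(-5.1118684) = 2.2043187
p(2.2043187) = 0.0014460
u_4 = 2.2043187 − 0.0014460·(2.2043187 − 2.2047327) / (0.0014460 − 0.0183613) = 2.2043187 − (-0.0000006)/(-0.0169153) = 2.2042833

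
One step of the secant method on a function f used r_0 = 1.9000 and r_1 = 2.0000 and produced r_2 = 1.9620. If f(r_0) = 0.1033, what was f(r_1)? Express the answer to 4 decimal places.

The secant line through (1.9000, 0.1033) and (2.0000, f(r_1)) crosses zero at r_2 = 1.9620.
So (1.9000, 0.1033), (2.0000, f(r_1)), (1.9620, 0) are collinear:
f(r_1) = 0.1033 · (2.0000 − 1.9620) / (1.9000 − 1.9620) = 0.1033 · (0.038000)/(-0.062000) = -0.063313

-0.0633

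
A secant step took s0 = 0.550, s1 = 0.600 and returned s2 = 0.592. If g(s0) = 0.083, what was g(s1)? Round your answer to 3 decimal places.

-0.016

The secant line through (0.550, 0.083) and (0.600, g(s1)) crosses zero at s2 = 0.592.
So (0.550, 0.083), (0.600, g(s1)), (0.592, 0) are collinear:
g(s1) = 0.083 · (0.600 − 0.592) / (0.550 − 0.592) = 0.083 · (0.00800)/(-0.04200) = -0.01581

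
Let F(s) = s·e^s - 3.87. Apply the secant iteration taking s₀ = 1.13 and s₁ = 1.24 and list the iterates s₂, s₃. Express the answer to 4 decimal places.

F(1.13) = -0.371908, F(1.24) = 0.414961
s₂ = 1.240000 − 0.414961·(1.240000 − 1.130000) / (0.414961 − (-0.371908)) = 1.240000 − (0.045646)/(0.786869) = 1.181991
F(1.181991) = -0.015695
s₃ = 1.181991 − (-0.015695)·(1.181991 − 1.240000) / (-0.015695 − 0.414961) = 1.181991 − (0.000910)/(-0.430655) = 1.184105

1.1820, 1.1841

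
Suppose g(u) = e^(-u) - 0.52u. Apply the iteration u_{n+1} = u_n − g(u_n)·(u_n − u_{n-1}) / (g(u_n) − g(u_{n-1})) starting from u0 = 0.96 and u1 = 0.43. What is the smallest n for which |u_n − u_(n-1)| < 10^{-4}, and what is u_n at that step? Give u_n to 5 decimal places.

g(0.96) = -0.1163071, g(0.43) = 0.4269091
u2 = 0.4300000 − 0.4269091·(-0.5300000)/(0.5432162) = 0.8465226;  |Δ| = 0.4165226
g(0.8465226) = -0.0112879
u3 = 0.8465226 − (-0.0112879)·(0.4165226)/(-0.4381970) = 0.8357930;  |Δ| = 0.0107296
g(0.8357930) = -0.0010818
u4 = 0.8357930 − (-0.0010818)·(-0.0107296)/(0.0102061) = 0.8346557;  |Δ| = 0.0011373
g(0.8346557) = 0.0000029
u5 = 0.8346557 − 0.0000029·(-0.0011373)/(0.0010847) = 0.8346588;  |Δ| = 0.0000031
|u5 − u4| = 0.0000031 < 10^{-4}

n = 5, u_n = 0.83466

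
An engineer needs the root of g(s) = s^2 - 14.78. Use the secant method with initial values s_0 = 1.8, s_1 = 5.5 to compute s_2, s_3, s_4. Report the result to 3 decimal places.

3.381, 3.758, 3.850

g(1.8) = -11.54000, g(5.5) = 15.47000
s_2 = 5.50000 − 15.47000·(5.50000 − 1.80000) / (15.47000 − (-11.54000)) = 5.50000 − (57.23900)/(27.01000) = 3.38082
g(3.38082) = -3.35004
s_3 = 3.38082 − (-3.35004)·(3.38082 − 5.50000) / (-3.35004 − 15.47000) = 3.38082 − (7.09934)/(-18.82004) = 3.75804
g(3.75804) = -0.65710
s_4 = 3.75804 − (-0.65710)·(3.75804 − 3.38082) / (-0.65710 − (-3.35004)) = 3.75804 − (-0.24787)/(2.69294) = 3.85009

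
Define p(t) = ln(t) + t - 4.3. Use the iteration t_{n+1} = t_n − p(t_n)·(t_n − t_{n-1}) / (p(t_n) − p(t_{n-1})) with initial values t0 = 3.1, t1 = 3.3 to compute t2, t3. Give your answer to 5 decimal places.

p(3.1) = -0.0685979, p(3.3) = 0.1939225
t2 = 3.3000000 − 0.1939225·(3.3000000 − 3.1000000) / (0.1939225 − (-0.0685979)) = 3.3000000 − (0.0387845)/(0.2625204) = 3.1522610
p(3.1522610) = 0.0003810
t3 = 3.1522610 − 0.0003810·(3.1522610 − 3.3000000) / (0.0003810 − 0.1939225) = 3.1522610 − (-0.0000563)/(-0.1935415) = 3.1519702

3.15226, 3.15197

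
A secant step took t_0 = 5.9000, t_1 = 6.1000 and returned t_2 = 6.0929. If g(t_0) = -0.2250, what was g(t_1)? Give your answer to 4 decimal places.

0.0083

The secant line through (5.9000, -0.2250) and (6.1000, g(t_1)) crosses zero at t_2 = 6.0929.
So (5.9000, -0.2250), (6.1000, g(t_1)), (6.0929, 0) are collinear:
g(t_1) = -0.2250 · (6.1000 − 6.0929) / (5.9000 − 6.0929) = -0.2250 · (0.007100)/(-0.192900) = 0.008281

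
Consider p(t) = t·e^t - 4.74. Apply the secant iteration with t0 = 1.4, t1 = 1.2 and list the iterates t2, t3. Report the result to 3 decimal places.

p(1.4) = 0.93728, p(1.2) = -0.75586
t2 = 1.20000 − (-0.75586)·(1.20000 − 1.40000) / (-0.75586 − 0.93728) = 1.20000 − (0.15117)/(-1.69314) = 1.28928
p(1.28928) = -0.05965
t3 = 1.28928 − (-0.05965)·(1.28928 − 1.20000) / (-0.05965 − (-0.75586)) = 1.28928 − (-0.00533)/(0.69621) = 1.29693

1.289, 1.297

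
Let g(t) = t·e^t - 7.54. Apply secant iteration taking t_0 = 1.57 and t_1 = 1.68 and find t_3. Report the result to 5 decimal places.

1.56948

g(1.57) = 0.0064377, g(1.68) = 1.4741340
t_2 = 1.6800000 − 1.4741340·(1.6800000 − 1.5700000) / (1.4741340 − 0.0064377) = 1.6800000 − (0.1621547)/(1.4676964) = 1.5695175
g(1.5695175) = 0.0004795
t_3 = 1.5695175 − 0.0004795·(1.5695175 − 1.6800000) / (0.0004795 − 1.4741340) = 1.5695175 − (-0.0000530)/(-1.4736546) = 1.5694816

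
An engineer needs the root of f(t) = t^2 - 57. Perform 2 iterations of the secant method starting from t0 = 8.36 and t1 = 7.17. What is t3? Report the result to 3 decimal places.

7.550

f(8.36) = 12.88960, f(7.17) = -5.59110
t2 = 7.17000 − (-5.59110)·(7.17000 − 8.36000) / (-5.59110 − 12.88960) = 7.17000 − (6.65341)/(-18.48070) = 7.53002
f(7.53002) = -0.29881
t3 = 7.53002 − (-0.29881)·(7.53002 − 7.17000) / (-0.29881 − (-5.59110)) = 7.53002 − (-0.10758)/(5.29229) = 7.55035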